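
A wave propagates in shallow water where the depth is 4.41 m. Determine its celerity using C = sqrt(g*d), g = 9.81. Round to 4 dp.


Using the shallow-water approximation:
C = sqrt(g * d) = sqrt(9.81 * 4.41)
C = sqrt(43.2621)
C = 6.5774 m/s

6.5774


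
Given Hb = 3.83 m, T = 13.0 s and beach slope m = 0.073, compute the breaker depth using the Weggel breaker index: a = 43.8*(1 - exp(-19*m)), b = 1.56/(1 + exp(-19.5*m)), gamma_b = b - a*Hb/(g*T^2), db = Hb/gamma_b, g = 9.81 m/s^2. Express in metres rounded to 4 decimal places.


a = 43.8 * (1 - exp(-19 * m))
exp(-19 * 0.073) = exp(-1.3870) = 0.249824
a = 43.8 * (1 - 0.249824) = 32.857724
b = 1.56 / (1 + exp(-19.5 * m))
exp(-19.5 * 0.073) = exp(-1.4235) = 0.240869
b = 1.56 / (1 + 0.240869) = 1.257183
Hb / (g * T^2) = 3.83 / (9.81 * 13.0^2) = 3.83 / 1657.8900 = 0.00231017
gamma_b = b - a * Hb/(g*T^2) = 1.257183 - 32.857724 * 0.00231017 = 1.181276
db = Hb / gamma_b = 3.83 / 1.181276
db = 3.2423 m

3.2423


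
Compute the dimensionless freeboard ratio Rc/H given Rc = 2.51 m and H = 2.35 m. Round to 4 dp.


Relative freeboard = Rc / H
= 2.51 / 2.35
= 1.0681

1.0681


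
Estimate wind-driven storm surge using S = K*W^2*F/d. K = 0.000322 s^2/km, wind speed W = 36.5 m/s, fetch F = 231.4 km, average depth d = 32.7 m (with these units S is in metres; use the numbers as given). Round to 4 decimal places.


S = K * W^2 * F / d
W^2 = 36.5^2 = 1332.25
S = 0.000322 * 1332.25 * 231.4 / 32.7
Numerator = 0.000322 * 1332.25 * 231.4 = 99.267013
S = 99.267013 / 32.7 = 3.0357 m

3.0357


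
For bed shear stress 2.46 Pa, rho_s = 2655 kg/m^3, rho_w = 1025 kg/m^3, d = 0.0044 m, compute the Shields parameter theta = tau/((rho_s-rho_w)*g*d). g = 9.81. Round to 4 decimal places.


theta = tau / ((rho_s - rho_w) * g * d)
rho_s - rho_w = 2655 - 1025 = 1630
Denominator = 1630 * 9.81 * 0.0044 = 70.357320
theta = 2.46 / 70.357320
theta = 0.0350

0.0350


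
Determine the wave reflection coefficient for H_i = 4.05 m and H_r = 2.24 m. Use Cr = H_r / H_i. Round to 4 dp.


Cr = H_r / H_i
Cr = 2.24 / 4.05
Cr = 0.5531

0.5531


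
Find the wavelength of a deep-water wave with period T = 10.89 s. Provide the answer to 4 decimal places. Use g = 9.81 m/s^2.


L0 = g * T^2 / (2 * pi)
L0 = 9.81 * 10.89^2 / (2 * pi)
L0 = 9.81 * 118.5921 / 6.28319
L0 = 1163.3885 / 6.28319
L0 = 185.1590 m

185.1590


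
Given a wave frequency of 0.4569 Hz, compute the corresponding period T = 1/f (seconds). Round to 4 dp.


T = 1 / f
T = 1 / 0.4569
T = 2.1887 s

2.1887


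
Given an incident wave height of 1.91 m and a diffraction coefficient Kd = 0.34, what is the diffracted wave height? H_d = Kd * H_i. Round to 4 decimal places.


H_d = Kd * H_i
H_d = 0.34 * 1.91
H_d = 0.6494 m

0.6494


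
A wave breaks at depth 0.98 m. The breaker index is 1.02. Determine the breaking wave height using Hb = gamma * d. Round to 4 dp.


Hb = gamma * d
Hb = 1.02 * 0.98
Hb = 0.9996 m

0.9996


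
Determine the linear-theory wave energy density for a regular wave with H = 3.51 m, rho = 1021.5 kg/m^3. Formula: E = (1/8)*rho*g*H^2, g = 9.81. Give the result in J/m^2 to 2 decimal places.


E = (1/8) * rho * g * H^2
E = (1/8) * 1021.5 * 9.81 * 3.51^2
E = 0.125 * 1021.5 * 9.81 * 12.3201
E = 15432.33 J/m^2

15432.33


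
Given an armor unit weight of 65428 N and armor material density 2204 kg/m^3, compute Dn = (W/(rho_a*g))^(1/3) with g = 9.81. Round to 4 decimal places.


V = W / (rho_a * g)
V = 65428 / (2204 * 9.81)
V = 65428 / 21621.24
V = 3.026098 m^3
Dn = V^(1/3) = 3.026098^(1/3)
Dn = 1.4464 m

1.4464


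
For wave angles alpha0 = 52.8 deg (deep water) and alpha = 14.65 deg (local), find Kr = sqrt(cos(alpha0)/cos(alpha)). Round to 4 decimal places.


Kr = sqrt(cos(alpha0) / cos(alpha))
cos(52.8) = 0.604599
cos(14.65) = 0.967489
Kr = sqrt(0.604599 / 0.967489)
Kr = sqrt(0.624916)
Kr = 0.7905

0.7905


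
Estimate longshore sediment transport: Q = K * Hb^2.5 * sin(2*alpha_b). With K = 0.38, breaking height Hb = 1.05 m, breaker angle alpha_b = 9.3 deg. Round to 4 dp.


Q = K * Hb^2.5 * sin(2 * alpha_b)
Hb^2.5 = 1.05^2.5 = 1.129726
sin(2 * 9.3) = sin(18.6) = 0.318959
Q = 0.38 * 1.129726 * 0.318959
Q = 0.1369 m^3/s

0.1369


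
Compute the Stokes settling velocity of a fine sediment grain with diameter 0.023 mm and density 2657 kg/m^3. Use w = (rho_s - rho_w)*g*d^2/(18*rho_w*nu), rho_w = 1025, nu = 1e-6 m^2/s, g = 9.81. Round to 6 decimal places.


w = (rho_s - rho_w) * g * d^2 / (18 * rho_w * nu)
d = 0.023 mm = 0.000023 m
rho_s - rho_w = 2657 - 1025 = 1632
Numerator = 1632 * 9.81 * (0.000023)^2 = 0.000008469248
Denominator = 18 * 1025 * 1e-6 = 0.018450
w = 0.000459 m/s

0.000459


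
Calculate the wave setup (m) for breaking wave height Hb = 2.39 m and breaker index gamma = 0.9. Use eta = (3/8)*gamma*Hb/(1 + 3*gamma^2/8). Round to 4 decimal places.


eta = (3/8) * gamma * Hb / (1 + 3*gamma^2/8)
Numerator = (3/8) * 0.9 * 2.39 = 0.806625
Denominator = 1 + 3*0.9^2/8 = 1 + 0.303750 = 1.303750
eta = 0.806625 / 1.303750
eta = 0.6187 m

0.6187


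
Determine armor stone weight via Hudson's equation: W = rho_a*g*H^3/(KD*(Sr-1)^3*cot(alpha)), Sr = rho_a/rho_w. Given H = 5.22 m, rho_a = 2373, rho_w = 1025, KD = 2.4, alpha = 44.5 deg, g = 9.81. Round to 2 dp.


Sr = rho_a / rho_w = 2373 / 1025 = 2.315122
(Sr - 1) = 1.315122
(Sr - 1)^3 = 2.274564
cot(44.5) = 1 / tan(44.5) = 1 / 0.982697 = 1.017607
Numerator = 2373 * 9.81 * 5.22^3 = 3311145.4196
Denominator = 2.4 * 2.274564 * 1.017607 = 5.555071
W = 3311145.4196 / 5.555071
W = 596058.22 N

596058.22


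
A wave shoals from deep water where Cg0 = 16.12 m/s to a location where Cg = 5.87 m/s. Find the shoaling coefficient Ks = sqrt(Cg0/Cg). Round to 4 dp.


Ks = sqrt(Cg0 / Cg)
Ks = sqrt(16.12 / 5.87)
Ks = sqrt(2.7462)
Ks = 1.6572

1.6572


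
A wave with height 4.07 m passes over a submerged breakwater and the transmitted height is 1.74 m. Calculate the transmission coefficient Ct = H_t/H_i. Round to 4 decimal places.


Ct = H_t / H_i
Ct = 1.74 / 4.07
Ct = 0.4275

0.4275


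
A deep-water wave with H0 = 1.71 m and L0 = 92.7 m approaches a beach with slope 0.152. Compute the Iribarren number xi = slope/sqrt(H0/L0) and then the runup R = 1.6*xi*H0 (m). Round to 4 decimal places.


xi = slope / sqrt(H0/L0)
H0/L0 = 1.71/92.7 = 0.018447
sqrt(0.018447) = 0.135818
xi = 0.152 / 0.135818 = 1.119143
R = 1.6 * xi * H0 = 1.6 * 1.119143 * 1.71
R = 3.0620 m

3.0620


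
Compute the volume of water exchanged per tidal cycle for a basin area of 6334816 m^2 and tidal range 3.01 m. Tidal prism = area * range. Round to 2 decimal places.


Tidal prism = Area * Tidal range
P = 6334816 * 3.01
P = 19067796.16 m^3

19067796.16


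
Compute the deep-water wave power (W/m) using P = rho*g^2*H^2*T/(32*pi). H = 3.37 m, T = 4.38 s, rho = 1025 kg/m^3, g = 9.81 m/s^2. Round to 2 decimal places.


P = rho * g^2 * H^2 * T / (32 * pi)
P = 1025 * 9.81^2 * 3.37^2 * 4.38 / (32 * pi)
P = 1025 * 96.2361 * 11.3569 * 4.38 / 100.53096
P = 48808.55 W/m

48808.55


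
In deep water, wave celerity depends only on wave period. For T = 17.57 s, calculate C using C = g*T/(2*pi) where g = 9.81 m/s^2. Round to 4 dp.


We use the deep-water celerity formula:
C = g * T / (2 * pi)
C = 9.81 * 17.57 / (2 * 3.14159...)
C = 172.361700 / 6.283185
C = 27.4322 m/s

27.4322


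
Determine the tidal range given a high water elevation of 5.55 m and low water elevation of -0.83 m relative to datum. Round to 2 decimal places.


Tidal range = High water - Low water
Tidal range = 5.55 - (-0.83)
Tidal range = 6.38 m

6.38


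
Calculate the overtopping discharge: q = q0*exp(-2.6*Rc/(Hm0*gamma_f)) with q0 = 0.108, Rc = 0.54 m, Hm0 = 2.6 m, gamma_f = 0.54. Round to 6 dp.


q = q0 * exp(-2.6 * Rc / (Hm0 * gamma_f))
Exponent = -2.6 * 0.54 / (2.6 * 0.54)
= -2.6 * 0.54 / 1.4040
= -1.000000
exp(-1.000000) = 0.367879
q = 0.108 * 0.367879
q = 0.039731 m^3/s/m

0.039731


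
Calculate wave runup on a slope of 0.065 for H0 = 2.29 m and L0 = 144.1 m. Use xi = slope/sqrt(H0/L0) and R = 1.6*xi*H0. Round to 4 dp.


xi = slope / sqrt(H0/L0)
H0/L0 = 2.29/144.1 = 0.015892
sqrt(0.015892) = 0.126062
xi = 0.065 / 0.126062 = 0.515617
R = 1.6 * xi * H0 = 1.6 * 0.515617 * 2.29
R = 1.8892 m

1.8892


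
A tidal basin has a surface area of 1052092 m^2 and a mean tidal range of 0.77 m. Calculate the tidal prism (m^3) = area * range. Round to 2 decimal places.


Tidal prism = Area * Tidal range
P = 1052092 * 0.77
P = 810110.84 m^3

810110.84


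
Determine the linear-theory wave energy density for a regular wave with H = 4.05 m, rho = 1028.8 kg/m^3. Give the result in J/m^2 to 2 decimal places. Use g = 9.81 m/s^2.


E = (1/8) * rho * g * H^2
E = (1/8) * 1028.8 * 9.81 * 4.05^2
E = 0.125 * 1028.8 * 9.81 * 16.4025
E = 20692.84 J/m^2

20692.84


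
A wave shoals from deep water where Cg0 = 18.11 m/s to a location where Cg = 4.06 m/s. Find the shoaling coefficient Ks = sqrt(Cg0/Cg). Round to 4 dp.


Ks = sqrt(Cg0 / Cg)
Ks = sqrt(18.11 / 4.06)
Ks = sqrt(4.4606)
Ks = 2.1120

2.1120


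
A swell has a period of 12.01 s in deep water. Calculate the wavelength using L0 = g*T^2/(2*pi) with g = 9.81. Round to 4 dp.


L0 = g * T^2 / (2 * pi)
L0 = 9.81 * 12.01^2 / (2 * pi)
L0 = 9.81 * 144.2401 / 6.28319
L0 = 1414.9954 / 6.28319
L0 = 225.2035 m

225.2035


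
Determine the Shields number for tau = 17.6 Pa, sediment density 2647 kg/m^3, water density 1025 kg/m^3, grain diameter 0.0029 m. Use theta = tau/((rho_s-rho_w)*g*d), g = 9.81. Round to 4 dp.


theta = tau / ((rho_s - rho_w) * g * d)
rho_s - rho_w = 2647 - 1025 = 1622
Denominator = 1622 * 9.81 * 0.0029 = 46.144278
theta = 17.6 / 46.144278
theta = 0.3814

0.3814


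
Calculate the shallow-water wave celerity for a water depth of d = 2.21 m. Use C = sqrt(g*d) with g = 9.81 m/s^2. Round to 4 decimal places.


Using the shallow-water approximation:
C = sqrt(g * d) = sqrt(9.81 * 2.21)
C = sqrt(21.6801)
C = 4.6562 m/s

4.6562


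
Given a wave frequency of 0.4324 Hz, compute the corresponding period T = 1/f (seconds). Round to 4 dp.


T = 1 / f
T = 1 / 0.4324
T = 2.3127 s

2.3127


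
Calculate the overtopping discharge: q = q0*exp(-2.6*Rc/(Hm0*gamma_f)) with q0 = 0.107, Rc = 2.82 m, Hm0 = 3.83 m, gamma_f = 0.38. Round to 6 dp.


q = q0 * exp(-2.6 * Rc / (Hm0 * gamma_f))
Exponent = -2.6 * 2.82 / (3.83 * 0.38)
= -2.6 * 2.82 / 1.4554
= -5.037790
exp(-5.037790) = 0.006488
q = 0.107 * 0.006488
q = 0.000694 m^3/s/m

0.000694


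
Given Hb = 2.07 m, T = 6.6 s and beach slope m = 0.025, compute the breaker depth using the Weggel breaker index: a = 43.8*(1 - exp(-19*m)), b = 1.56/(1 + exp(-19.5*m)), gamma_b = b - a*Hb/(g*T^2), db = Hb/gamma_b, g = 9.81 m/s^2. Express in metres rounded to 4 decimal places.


a = 43.8 * (1 - exp(-19 * m))
exp(-19 * 0.025) = exp(-0.4750) = 0.621885
a = 43.8 * (1 - 0.621885) = 16.561435
b = 1.56 / (1 + exp(-19.5 * m))
exp(-19.5 * 0.025) = exp(-0.4875) = 0.614160
b = 1.56 / (1 + 0.614160) = 0.966447
Hb / (g * T^2) = 2.07 / (9.81 * 6.6^2) = 2.07 / 427.3236 = 0.00484410
gamma_b = b - a * Hb/(g*T^2) = 0.966447 - 16.561435 * 0.00484410 = 0.886222
db = Hb / gamma_b = 2.07 / 0.886222
db = 2.3358 m

2.3358


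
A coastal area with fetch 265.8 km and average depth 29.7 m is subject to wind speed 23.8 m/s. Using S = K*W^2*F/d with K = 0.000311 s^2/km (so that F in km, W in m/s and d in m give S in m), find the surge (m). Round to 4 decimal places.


S = K * W^2 * F / d
W^2 = 23.8^2 = 566.44
S = 0.000311 * 566.44 * 265.8 / 29.7
Numerator = 0.000311 * 566.44 * 265.8 = 46.824083
S = 46.824083 / 29.7 = 1.5766 m

1.5766


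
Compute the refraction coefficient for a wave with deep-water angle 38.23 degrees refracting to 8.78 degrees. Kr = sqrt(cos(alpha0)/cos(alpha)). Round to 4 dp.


Kr = sqrt(cos(alpha0) / cos(alpha))
cos(38.23) = 0.785533
cos(8.78) = 0.988282
Kr = sqrt(0.785533 / 0.988282)
Kr = sqrt(0.794847)
Kr = 0.8915

0.8915


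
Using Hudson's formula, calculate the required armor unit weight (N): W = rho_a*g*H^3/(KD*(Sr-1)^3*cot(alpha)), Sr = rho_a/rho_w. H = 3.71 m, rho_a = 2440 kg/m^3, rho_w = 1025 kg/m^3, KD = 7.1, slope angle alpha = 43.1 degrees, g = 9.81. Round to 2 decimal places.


Sr = rho_a / rho_w = 2440 / 1025 = 2.380488
(Sr - 1) = 1.380488
(Sr - 1)^3 = 2.630860
cot(43.1) = 1 / tan(43.1) = 1 / 0.935783 = 1.068623
Numerator = 2440 * 9.81 * 3.71^3 = 1222307.7420
Denominator = 7.1 * 2.630860 * 1.068623 = 19.960927
W = 1222307.7420 / 19.960927
W = 61235.02 N

61235.02


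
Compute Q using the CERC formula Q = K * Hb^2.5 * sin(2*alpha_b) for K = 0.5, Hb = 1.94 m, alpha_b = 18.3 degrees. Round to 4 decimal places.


Q = K * Hb^2.5 * sin(2 * alpha_b)
Hb^2.5 = 1.94^2.5 = 5.242088
sin(2 * 18.3) = sin(36.6) = 0.596225
Q = 0.5 * 5.242088 * 0.596225
Q = 1.5627 m^3/s

1.5627


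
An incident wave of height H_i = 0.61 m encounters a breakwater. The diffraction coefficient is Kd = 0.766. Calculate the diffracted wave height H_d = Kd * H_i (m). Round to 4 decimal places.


H_d = Kd * H_i
H_d = 0.766 * 0.61
H_d = 0.4673 m

0.4673


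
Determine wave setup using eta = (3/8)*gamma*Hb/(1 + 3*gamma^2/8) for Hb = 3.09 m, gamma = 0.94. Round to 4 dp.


eta = (3/8) * gamma * Hb / (1 + 3*gamma^2/8)
Numerator = (3/8) * 0.94 * 3.09 = 1.089225
Denominator = 1 + 3*0.94^2/8 = 1 + 0.331350 = 1.331350
eta = 1.089225 / 1.331350
eta = 0.8181 m

0.8181


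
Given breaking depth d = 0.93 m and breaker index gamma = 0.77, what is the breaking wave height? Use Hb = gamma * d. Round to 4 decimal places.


Hb = gamma * d
Hb = 0.77 * 0.93
Hb = 0.7161 m

0.7161


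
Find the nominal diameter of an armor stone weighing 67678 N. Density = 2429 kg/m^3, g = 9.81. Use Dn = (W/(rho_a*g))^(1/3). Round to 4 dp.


V = W / (rho_a * g)
V = 67678 / (2429 * 9.81)
V = 67678 / 23828.49
V = 2.840214 m^3
Dn = V^(1/3) = 2.840214^(1/3)
Dn = 1.4162 m

1.4162


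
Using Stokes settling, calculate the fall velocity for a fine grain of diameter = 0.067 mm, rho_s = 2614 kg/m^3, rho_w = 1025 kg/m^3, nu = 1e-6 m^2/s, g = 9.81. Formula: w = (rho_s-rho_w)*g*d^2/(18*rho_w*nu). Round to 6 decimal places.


w = (rho_s - rho_w) * g * d^2 / (18 * rho_w * nu)
d = 0.067 mm = 0.000067 m
rho_s - rho_w = 2614 - 1025 = 1589
Numerator = 1589 * 9.81 * (0.000067)^2 = 0.000069974936
Denominator = 18 * 1025 * 1e-6 = 0.018450
w = 0.003793 m/s

0.003793


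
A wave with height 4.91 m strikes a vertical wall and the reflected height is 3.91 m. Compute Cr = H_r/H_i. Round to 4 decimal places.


Cr = H_r / H_i
Cr = 3.91 / 4.91
Cr = 0.7963

0.7963


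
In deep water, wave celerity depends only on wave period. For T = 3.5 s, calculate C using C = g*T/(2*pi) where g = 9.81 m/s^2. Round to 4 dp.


We use the deep-water celerity formula:
C = g * T / (2 * pi)
C = 9.81 * 3.5 / (2 * 3.14159...)
C = 34.335000 / 6.283185
C = 5.4646 m/s

5.4646


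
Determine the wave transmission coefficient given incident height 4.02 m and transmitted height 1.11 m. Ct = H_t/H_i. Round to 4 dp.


Ct = H_t / H_i
Ct = 1.11 / 4.02
Ct = 0.2761

0.2761


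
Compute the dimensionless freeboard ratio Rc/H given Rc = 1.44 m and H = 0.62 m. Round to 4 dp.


Relative freeboard = Rc / H
= 1.44 / 0.62
= 2.3226

2.3226


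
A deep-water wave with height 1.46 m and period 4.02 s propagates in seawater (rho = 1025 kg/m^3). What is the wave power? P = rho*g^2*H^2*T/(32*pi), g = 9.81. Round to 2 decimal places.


P = rho * g^2 * H^2 * T / (32 * pi)
P = 1025 * 9.81^2 * 1.46^2 * 4.02 / (32 * pi)
P = 1025 * 96.2361 * 2.1316 * 4.02 / 100.53096
P = 8408.02 W/m

8408.02


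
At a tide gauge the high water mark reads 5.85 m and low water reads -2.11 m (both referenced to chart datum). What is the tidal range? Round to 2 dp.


Tidal range = High water - Low water
Tidal range = 5.85 - (-2.11)
Tidal range = 7.96 m

7.96


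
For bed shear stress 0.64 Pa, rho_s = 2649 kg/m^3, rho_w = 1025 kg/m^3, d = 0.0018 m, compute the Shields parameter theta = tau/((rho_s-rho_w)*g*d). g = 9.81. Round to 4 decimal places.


theta = tau / ((rho_s - rho_w) * g * d)
rho_s - rho_w = 2649 - 1025 = 1624
Denominator = 1624 * 9.81 * 0.0018 = 28.676592
theta = 0.64 / 28.676592
theta = 0.0223

0.0223


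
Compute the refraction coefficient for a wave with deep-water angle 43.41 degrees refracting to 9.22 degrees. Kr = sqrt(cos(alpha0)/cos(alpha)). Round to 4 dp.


Kr = sqrt(cos(alpha0) / cos(alpha))
cos(43.41) = 0.726455
cos(9.22) = 0.987080
Kr = sqrt(0.726455 / 0.987080)
Kr = sqrt(0.735963)
Kr = 0.8579

0.8579


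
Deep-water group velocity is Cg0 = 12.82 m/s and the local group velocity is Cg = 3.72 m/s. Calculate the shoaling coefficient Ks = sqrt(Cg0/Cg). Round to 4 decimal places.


Ks = sqrt(Cg0 / Cg)
Ks = sqrt(12.82 / 3.72)
Ks = sqrt(3.4462)
Ks = 1.8564

1.8564


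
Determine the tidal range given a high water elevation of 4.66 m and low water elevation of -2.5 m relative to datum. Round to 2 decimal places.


Tidal range = High water - Low water
Tidal range = 4.66 - (-2.5)
Tidal range = 7.16 m

7.16


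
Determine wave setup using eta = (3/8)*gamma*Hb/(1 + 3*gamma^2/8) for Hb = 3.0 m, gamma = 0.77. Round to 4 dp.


eta = (3/8) * gamma * Hb / (1 + 3*gamma^2/8)
Numerator = (3/8) * 0.77 * 3.0 = 0.866250
Denominator = 1 + 3*0.77^2/8 = 1 + 0.222338 = 1.222338
eta = 0.866250 / 1.222338
eta = 0.7087 m

0.7087


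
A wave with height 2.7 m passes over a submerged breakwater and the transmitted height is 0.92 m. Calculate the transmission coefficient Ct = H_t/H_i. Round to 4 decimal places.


Ct = H_t / H_i
Ct = 0.92 / 2.7
Ct = 0.3407

0.3407


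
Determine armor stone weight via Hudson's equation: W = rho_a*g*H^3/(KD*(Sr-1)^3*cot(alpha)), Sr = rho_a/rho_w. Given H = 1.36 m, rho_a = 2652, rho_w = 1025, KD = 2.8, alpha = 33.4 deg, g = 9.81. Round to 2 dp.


Sr = rho_a / rho_w = 2652 / 1025 = 2.587317
(Sr - 1) = 1.587317
(Sr - 1)^3 = 3.999365
cot(33.4) = 1 / tan(33.4) = 1 / 0.659379 = 1.516580
Numerator = 2652 * 9.81 * 1.36^3 = 65442.4052
Denominator = 2.8 * 3.999365 * 1.516580 = 16.982996
W = 65442.4052 / 16.982996
W = 3853.41 N

3853.41


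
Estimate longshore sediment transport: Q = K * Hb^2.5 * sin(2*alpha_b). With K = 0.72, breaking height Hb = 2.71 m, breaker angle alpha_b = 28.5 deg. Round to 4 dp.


Q = K * Hb^2.5 * sin(2 * alpha_b)
Hb^2.5 = 2.71^2.5 = 12.089914
sin(2 * 28.5) = sin(57.0) = 0.838671
Q = 0.72 * 12.089914 * 0.838671
Q = 7.3004 m^3/s

7.3004


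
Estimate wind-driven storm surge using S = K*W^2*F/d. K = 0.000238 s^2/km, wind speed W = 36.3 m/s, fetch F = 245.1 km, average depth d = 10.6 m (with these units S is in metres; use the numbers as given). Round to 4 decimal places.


S = K * W^2 * F / d
W^2 = 36.3^2 = 1317.69
S = 0.000238 * 1317.69 * 245.1 / 10.6
Numerator = 0.000238 * 1317.69 * 245.1 = 76.865865
S = 76.865865 / 10.6 = 7.2515 m

7.2515


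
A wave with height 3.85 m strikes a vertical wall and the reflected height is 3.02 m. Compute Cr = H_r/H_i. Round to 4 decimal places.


Cr = H_r / H_i
Cr = 3.02 / 3.85
Cr = 0.7844

0.7844


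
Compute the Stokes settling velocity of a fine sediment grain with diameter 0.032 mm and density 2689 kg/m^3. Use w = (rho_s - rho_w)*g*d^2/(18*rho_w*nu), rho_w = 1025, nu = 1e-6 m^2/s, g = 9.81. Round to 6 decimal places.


w = (rho_s - rho_w) * g * d^2 / (18 * rho_w * nu)
d = 0.032 mm = 0.000032 m
rho_s - rho_w = 2689 - 1025 = 1664
Numerator = 1664 * 9.81 * (0.000032)^2 = 0.000016715612
Denominator = 18 * 1025 * 1e-6 = 0.018450
w = 0.000906 m/s

0.000906


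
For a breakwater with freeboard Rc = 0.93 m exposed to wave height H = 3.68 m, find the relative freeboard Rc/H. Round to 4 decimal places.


Relative freeboard = Rc / H
= 0.93 / 3.68
= 0.2527

0.2527


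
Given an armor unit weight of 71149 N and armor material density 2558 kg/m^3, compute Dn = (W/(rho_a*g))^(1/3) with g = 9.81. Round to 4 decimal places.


V = W / (rho_a * g)
V = 71149 / (2558 * 9.81)
V = 71149 / 25093.98
V = 2.835302 m^3
Dn = V^(1/3) = 2.835302^(1/3)
Dn = 1.4154 m

1.4154


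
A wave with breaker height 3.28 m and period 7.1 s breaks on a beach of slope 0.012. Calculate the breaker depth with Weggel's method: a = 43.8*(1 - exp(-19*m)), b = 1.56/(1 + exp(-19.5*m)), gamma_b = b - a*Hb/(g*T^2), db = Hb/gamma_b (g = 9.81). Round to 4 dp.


a = 43.8 * (1 - exp(-19 * m))
exp(-19 * 0.012) = exp(-0.2280) = 0.796124
a = 43.8 * (1 - 0.796124) = 8.929757
b = 1.56 / (1 + exp(-19.5 * m))
exp(-19.5 * 0.012) = exp(-0.2340) = 0.791362
b = 1.56 / (1 + 0.791362) = 0.870846
Hb / (g * T^2) = 3.28 / (9.81 * 7.1^2) = 3.28 / 494.5221 = 0.00663267
gamma_b = b - a * Hb/(g*T^2) = 0.870846 - 8.929757 * 0.00663267 = 0.811618
db = Hb / gamma_b = 3.28 / 0.811618
db = 4.0413 m

4.0413


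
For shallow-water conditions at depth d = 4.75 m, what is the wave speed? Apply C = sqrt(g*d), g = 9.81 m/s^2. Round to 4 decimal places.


Using the shallow-water approximation:
C = sqrt(g * d) = sqrt(9.81 * 4.75)
C = sqrt(46.5975)
C = 6.8262 m/s

6.8262


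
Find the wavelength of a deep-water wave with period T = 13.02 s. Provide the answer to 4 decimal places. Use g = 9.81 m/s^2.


L0 = g * T^2 / (2 * pi)
L0 = 9.81 * 13.02^2 / (2 * pi)
L0 = 9.81 * 169.5204 / 6.28319
L0 = 1662.9951 / 6.28319
L0 = 264.6739 m

264.6739


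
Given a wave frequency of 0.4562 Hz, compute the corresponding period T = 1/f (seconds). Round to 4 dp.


T = 1 / f
T = 1 / 0.4562
T = 2.1920 s

2.1920


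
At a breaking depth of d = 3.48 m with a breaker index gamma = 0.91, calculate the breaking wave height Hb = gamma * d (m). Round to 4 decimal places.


Hb = gamma * d
Hb = 0.91 * 3.48
Hb = 3.1668 m

3.1668


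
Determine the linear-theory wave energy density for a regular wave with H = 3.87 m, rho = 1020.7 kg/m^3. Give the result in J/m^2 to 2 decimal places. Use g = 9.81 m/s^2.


E = (1/8) * rho * g * H^2
E = (1/8) * 1020.7 * 9.81 * 3.87^2
E = 0.125 * 1020.7 * 9.81 * 14.9769
E = 18745.59 J/m^2

18745.59


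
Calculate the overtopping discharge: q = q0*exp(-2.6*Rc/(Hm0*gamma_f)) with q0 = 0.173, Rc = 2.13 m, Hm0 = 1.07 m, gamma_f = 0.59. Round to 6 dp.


q = q0 * exp(-2.6 * Rc / (Hm0 * gamma_f))
Exponent = -2.6 * 2.13 / (1.07 * 0.59)
= -2.6 * 2.13 / 0.6313
= -8.772374
exp(-8.772374) = 0.000155
q = 0.173 * 0.000155
q = 0.000027 m^3/s/m

0.000027


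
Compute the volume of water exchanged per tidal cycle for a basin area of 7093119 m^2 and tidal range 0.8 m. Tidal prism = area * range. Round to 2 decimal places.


Tidal prism = Area * Tidal range
P = 7093119 * 0.8
P = 5674495.20 m^3

5674495.20


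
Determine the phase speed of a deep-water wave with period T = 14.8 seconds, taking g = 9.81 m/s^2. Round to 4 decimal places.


We use the deep-water celerity formula:
C = g * T / (2 * pi)
C = 9.81 * 14.8 / (2 * 3.14159...)
C = 145.188000 / 6.283185
C = 23.1074 m/s

23.1074


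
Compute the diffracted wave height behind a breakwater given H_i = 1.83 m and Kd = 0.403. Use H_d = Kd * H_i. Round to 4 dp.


H_d = Kd * H_i
H_d = 0.403 * 1.83
H_d = 0.7375 m

0.7375


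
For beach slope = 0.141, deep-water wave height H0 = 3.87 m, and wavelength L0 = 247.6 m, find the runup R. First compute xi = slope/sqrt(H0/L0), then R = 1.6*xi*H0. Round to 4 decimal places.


xi = slope / sqrt(H0/L0)
H0/L0 = 3.87/247.6 = 0.015630
sqrt(0.015630) = 0.125020
xi = 0.141 / 0.125020 = 1.127818
R = 1.6 * xi * H0 = 1.6 * 1.127818 * 3.87
R = 6.9834 m

6.9834


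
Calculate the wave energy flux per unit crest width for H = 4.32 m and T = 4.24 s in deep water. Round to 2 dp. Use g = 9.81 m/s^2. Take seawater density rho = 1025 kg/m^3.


P = rho * g^2 * H^2 * T / (32 * pi)
P = 1025 * 9.81^2 * 4.32^2 * 4.24 / (32 * pi)
P = 1025 * 96.2361 * 18.6624 * 4.24 / 100.53096
P = 77641.76 W/m

77641.76


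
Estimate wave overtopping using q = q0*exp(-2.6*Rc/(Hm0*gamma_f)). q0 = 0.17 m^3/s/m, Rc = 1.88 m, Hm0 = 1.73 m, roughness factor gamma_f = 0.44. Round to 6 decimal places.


q = q0 * exp(-2.6 * Rc / (Hm0 * gamma_f))
Exponent = -2.6 * 1.88 / (1.73 * 0.44)
= -2.6 * 1.88 / 0.7612
= -6.421440
exp(-6.421440) = 0.001626
q = 0.17 * 0.001626
q = 0.000276 m^3/s/m

0.000276


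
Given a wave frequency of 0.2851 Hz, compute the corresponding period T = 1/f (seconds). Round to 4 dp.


T = 1 / f
T = 1 / 0.2851
T = 3.5075 s

3.5075


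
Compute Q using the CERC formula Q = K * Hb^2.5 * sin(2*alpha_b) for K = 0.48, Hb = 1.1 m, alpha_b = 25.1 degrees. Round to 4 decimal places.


Q = K * Hb^2.5 * sin(2 * alpha_b)
Hb^2.5 = 1.1^2.5 = 1.269059
sin(2 * 25.1) = sin(50.2) = 0.768284
Q = 0.48 * 1.269059 * 0.768284
Q = 0.4680 m^3/s

0.4680


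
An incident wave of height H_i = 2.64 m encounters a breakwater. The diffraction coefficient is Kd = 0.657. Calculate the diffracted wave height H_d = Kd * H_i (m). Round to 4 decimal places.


H_d = Kd * H_i
H_d = 0.657 * 2.64
H_d = 1.7345 m

1.7345


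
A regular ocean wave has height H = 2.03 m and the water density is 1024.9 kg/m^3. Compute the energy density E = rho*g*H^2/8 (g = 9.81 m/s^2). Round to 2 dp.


E = (1/8) * rho * g * H^2
E = (1/8) * 1024.9 * 9.81 * 2.03^2
E = 0.125 * 1024.9 * 9.81 * 4.1209
E = 5179.08 J/m^2

5179.08


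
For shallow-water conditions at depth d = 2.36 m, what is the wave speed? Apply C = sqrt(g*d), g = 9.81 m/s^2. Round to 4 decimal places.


Using the shallow-water approximation:
C = sqrt(g * d) = sqrt(9.81 * 2.36)
C = sqrt(23.1516)
C = 4.8116 m/s

4.8116


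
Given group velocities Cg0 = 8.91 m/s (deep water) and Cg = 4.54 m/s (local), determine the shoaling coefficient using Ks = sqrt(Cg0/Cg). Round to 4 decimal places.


Ks = sqrt(Cg0 / Cg)
Ks = sqrt(8.91 / 4.54)
Ks = sqrt(1.9626)
Ks = 1.4009

1.4009


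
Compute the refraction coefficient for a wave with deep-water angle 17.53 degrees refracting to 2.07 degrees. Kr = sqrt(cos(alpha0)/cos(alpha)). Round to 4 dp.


Kr = sqrt(cos(alpha0) / cos(alpha))
cos(17.53) = 0.953559
cos(2.07) = 0.999347
Kr = sqrt(0.953559 / 0.999347)
Kr = sqrt(0.954182)
Kr = 0.9768

0.9768


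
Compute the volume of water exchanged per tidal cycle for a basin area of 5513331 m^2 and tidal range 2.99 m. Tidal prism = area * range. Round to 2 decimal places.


Tidal prism = Area * Tidal range
P = 5513331 * 2.99
P = 16484859.69 m^3

16484859.69


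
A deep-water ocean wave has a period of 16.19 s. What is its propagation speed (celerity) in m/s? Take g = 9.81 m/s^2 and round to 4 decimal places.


We use the deep-water celerity formula:
C = g * T / (2 * pi)
C = 9.81 * 16.19 / (2 * 3.14159...)
C = 158.823900 / 6.283185
C = 25.2776 m/s

25.2776


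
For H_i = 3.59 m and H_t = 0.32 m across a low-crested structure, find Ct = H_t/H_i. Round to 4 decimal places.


Ct = H_t / H_i
Ct = 0.32 / 3.59
Ct = 0.0891

0.0891


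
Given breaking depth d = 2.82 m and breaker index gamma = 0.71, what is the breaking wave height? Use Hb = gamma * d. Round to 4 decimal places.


Hb = gamma * d
Hb = 0.71 * 2.82
Hb = 2.0022 m

2.0022


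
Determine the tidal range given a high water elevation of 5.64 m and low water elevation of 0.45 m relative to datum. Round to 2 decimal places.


Tidal range = High water - Low water
Tidal range = 5.64 - (0.45)
Tidal range = 5.19 m

5.19


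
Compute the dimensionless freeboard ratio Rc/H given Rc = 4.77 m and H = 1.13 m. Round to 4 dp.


Relative freeboard = Rc / H
= 4.77 / 1.13
= 4.2212

4.2212


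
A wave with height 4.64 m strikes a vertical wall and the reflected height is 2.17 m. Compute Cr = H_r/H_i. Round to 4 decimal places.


Cr = H_r / H_i
Cr = 2.17 / 4.64
Cr = 0.4677

0.4677


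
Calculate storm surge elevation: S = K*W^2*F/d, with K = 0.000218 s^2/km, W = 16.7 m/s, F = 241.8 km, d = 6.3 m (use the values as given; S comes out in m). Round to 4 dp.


S = K * W^2 * F / d
W^2 = 16.7^2 = 278.89
S = 0.000218 * 278.89 * 241.8 / 6.3
Numerator = 0.000218 * 278.89 * 241.8 = 14.700961
S = 14.700961 / 6.3 = 2.3335 m

2.3335


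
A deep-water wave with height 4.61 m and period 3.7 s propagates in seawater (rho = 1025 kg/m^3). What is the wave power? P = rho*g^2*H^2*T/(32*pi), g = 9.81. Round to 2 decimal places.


P = rho * g^2 * H^2 * T / (32 * pi)
P = 1025 * 9.81^2 * 4.61^2 * 3.7 / (32 * pi)
P = 1025 * 96.2361 * 21.2521 * 3.7 / 100.53096
P = 77155.27 W/m

77155.27


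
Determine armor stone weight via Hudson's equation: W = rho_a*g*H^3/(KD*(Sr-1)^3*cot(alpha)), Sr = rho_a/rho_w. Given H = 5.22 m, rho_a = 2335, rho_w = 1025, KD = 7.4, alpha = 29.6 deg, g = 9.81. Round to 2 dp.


Sr = rho_a / rho_w = 2335 / 1025 = 2.278049
(Sr - 1) = 1.278049
(Sr - 1)^3 = 2.087576
cot(29.6) = 1 / tan(29.6) = 1 / 0.568079 = 1.760318
Numerator = 2335 * 9.81 * 5.22^3 = 3258122.4419
Denominator = 7.4 * 2.087576 * 1.760318 = 27.193507
W = 3258122.4419 / 27.193507
W = 119812.51 N

119812.51


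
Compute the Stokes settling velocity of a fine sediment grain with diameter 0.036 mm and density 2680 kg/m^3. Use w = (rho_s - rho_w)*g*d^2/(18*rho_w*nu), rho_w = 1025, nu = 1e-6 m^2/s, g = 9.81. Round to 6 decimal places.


w = (rho_s - rho_w) * g * d^2 / (18 * rho_w * nu)
d = 0.036 mm = 0.000036 m
rho_s - rho_w = 2680 - 1025 = 1655
Numerator = 1655 * 9.81 * (0.000036)^2 = 0.000021041273
Denominator = 18 * 1025 * 1e-6 = 0.018450
w = 0.001140 m/s

0.001140


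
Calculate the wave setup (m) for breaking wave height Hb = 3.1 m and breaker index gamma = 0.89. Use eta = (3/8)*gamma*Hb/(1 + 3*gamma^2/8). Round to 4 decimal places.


eta = (3/8) * gamma * Hb / (1 + 3*gamma^2/8)
Numerator = (3/8) * 0.89 * 3.1 = 1.034625
Denominator = 1 + 3*0.89^2/8 = 1 + 0.297038 = 1.297038
eta = 1.034625 / 1.297038
eta = 0.7977 m

0.7977


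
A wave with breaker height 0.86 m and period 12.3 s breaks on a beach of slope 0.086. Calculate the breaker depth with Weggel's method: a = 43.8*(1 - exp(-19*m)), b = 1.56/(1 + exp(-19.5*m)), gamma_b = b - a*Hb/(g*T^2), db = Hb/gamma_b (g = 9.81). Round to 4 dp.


a = 43.8 * (1 - exp(-19 * m))
exp(-19 * 0.086) = exp(-1.6340) = 0.195147
a = 43.8 * (1 - 0.195147) = 35.252543
b = 1.56 / (1 + exp(-19.5 * m))
exp(-19.5 * 0.086) = exp(-1.6770) = 0.186934
b = 1.56 / (1 + 0.186934) = 1.314311
Hb / (g * T^2) = 0.86 / (9.81 * 12.3^2) = 0.86 / 1484.1549 = 0.00057945
gamma_b = b - a * Hb/(g*T^2) = 1.314311 - 35.252543 * 0.00057945 = 1.293883
db = Hb / gamma_b = 0.86 / 1.293883
db = 0.6647 m

0.6647


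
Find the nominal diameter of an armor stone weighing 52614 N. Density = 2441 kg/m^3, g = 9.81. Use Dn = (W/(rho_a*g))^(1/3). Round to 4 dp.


V = W / (rho_a * g)
V = 52614 / (2441 * 9.81)
V = 52614 / 23946.21
V = 2.197174 m^3
Dn = V^(1/3) = 2.197174^(1/3)
Dn = 1.3000 m

1.3000


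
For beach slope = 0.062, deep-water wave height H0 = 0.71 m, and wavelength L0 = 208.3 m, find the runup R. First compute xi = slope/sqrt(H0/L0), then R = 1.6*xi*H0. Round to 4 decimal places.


xi = slope / sqrt(H0/L0)
H0/L0 = 0.71/208.3 = 0.003409
sqrt(0.003409) = 0.058383
xi = 0.062 / 0.058383 = 1.061958
R = 1.6 * xi * H0 = 1.6 * 1.061958 * 0.71
R = 1.2064 m

1.2064


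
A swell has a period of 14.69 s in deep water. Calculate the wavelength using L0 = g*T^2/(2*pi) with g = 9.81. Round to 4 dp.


L0 = g * T^2 / (2 * pi)
L0 = 9.81 * 14.69^2 / (2 * pi)
L0 = 9.81 * 215.7961 / 6.28319
L0 = 2116.9597 / 6.28319
L0 = 336.9246 m

336.9246


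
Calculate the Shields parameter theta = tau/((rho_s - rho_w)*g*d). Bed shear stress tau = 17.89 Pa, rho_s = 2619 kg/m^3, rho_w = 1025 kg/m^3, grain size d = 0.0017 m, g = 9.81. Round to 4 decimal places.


theta = tau / ((rho_s - rho_w) * g * d)
rho_s - rho_w = 2619 - 1025 = 1594
Denominator = 1594 * 9.81 * 0.0017 = 26.583138
theta = 17.89 / 26.583138
theta = 0.6730

0.6730


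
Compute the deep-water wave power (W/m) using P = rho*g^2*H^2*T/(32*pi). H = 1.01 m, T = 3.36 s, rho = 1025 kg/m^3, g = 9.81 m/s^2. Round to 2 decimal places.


P = rho * g^2 * H^2 * T / (32 * pi)
P = 1025 * 9.81^2 * 1.01^2 * 3.36 / (32 * pi)
P = 1025 * 96.2361 * 1.0201 * 3.36 / 100.53096
P = 3363.13 W/m

3363.13


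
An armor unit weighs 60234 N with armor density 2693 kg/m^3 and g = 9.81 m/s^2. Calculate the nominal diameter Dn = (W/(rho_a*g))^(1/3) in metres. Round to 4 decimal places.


V = W / (rho_a * g)
V = 60234 / (2693 * 9.81)
V = 60234 / 26418.33
V = 2.280008 m^3
Dn = V^(1/3) = 2.280008^(1/3)
Dn = 1.3162 m

1.3162


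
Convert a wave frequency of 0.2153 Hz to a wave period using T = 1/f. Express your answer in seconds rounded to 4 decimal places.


T = 1 / f
T = 1 / 0.2153
T = 4.6447 s

4.6447


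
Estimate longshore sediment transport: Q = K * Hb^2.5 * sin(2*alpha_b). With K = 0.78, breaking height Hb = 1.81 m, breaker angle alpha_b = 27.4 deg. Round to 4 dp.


Q = K * Hb^2.5 * sin(2 * alpha_b)
Hb^2.5 = 1.81^2.5 = 4.407542
sin(2 * 27.4) = sin(54.8) = 0.817145
Q = 0.78 * 4.407542 * 0.817145
Q = 2.8092 m^3/s

2.8092


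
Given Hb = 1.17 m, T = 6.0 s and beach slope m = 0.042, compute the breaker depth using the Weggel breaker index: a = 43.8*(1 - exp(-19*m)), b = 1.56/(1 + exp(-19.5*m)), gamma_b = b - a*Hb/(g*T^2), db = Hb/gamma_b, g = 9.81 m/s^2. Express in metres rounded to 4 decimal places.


a = 43.8 * (1 - exp(-19 * m))
exp(-19 * 0.042) = exp(-0.7980) = 0.450229
a = 43.8 * (1 - 0.450229) = 24.079991
b = 1.56 / (1 + exp(-19.5 * m))
exp(-19.5 * 0.042) = exp(-0.8190) = 0.440872
b = 1.56 / (1 + 0.440872) = 1.082677
Hb / (g * T^2) = 1.17 / (9.81 * 6.0^2) = 1.17 / 353.1600 = 0.00331295
gamma_b = b - a * Hb/(g*T^2) = 1.082677 - 24.079991 * 0.00331295 = 1.002902
db = Hb / gamma_b = 1.17 / 1.002902
db = 1.1666 m

1.1666


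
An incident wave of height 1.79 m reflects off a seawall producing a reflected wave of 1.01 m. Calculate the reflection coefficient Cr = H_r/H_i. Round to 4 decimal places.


Cr = H_r / H_i
Cr = 1.01 / 1.79
Cr = 0.5642

0.5642


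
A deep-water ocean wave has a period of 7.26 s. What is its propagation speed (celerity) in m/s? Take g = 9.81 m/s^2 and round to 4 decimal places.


We use the deep-water celerity formula:
C = g * T / (2 * pi)
C = 9.81 * 7.26 / (2 * 3.14159...)
C = 71.220600 / 6.283185
C = 11.3351 m/s

11.3351


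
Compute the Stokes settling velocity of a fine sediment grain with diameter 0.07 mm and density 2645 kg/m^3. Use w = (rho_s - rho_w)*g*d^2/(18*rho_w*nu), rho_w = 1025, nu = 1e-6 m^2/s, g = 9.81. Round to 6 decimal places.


w = (rho_s - rho_w) * g * d^2 / (18 * rho_w * nu)
d = 0.07 mm = 0.000070 m
rho_s - rho_w = 2645 - 1025 = 1620
Numerator = 1620 * 9.81 * (0.000070)^2 = 0.000077871780
Denominator = 18 * 1025 * 1e-6 = 0.018450
w = 0.004221 m/s

0.004221


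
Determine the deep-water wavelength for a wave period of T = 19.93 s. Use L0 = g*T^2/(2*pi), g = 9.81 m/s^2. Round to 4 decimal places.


L0 = g * T^2 / (2 * pi)
L0 = 9.81 * 19.93^2 / (2 * pi)
L0 = 9.81 * 397.2049 / 6.28319
L0 = 3896.5801 / 6.28319
L0 = 620.1600 m

620.1600


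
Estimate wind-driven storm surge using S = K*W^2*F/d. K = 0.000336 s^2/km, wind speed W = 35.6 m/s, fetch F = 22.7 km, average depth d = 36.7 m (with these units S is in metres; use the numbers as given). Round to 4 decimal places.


S = K * W^2 * F / d
W^2 = 35.6^2 = 1267.36
S = 0.000336 * 1267.36 * 22.7 / 36.7
Numerator = 0.000336 * 1267.36 * 22.7 = 9.666408
S = 9.666408 / 36.7 = 0.2634 m

0.2634


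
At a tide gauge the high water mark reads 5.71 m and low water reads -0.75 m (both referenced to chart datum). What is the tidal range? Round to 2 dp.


Tidal range = High water - Low water
Tidal range = 5.71 - (-0.75)
Tidal range = 6.46 m

6.46


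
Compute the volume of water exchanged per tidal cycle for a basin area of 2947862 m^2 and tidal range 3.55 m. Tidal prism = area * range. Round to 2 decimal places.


Tidal prism = Area * Tidal range
P = 2947862 * 3.55
P = 10464910.10 m^3

10464910.10


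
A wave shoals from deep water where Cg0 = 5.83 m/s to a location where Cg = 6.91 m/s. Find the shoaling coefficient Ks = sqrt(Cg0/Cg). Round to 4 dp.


Ks = sqrt(Cg0 / Cg)
Ks = sqrt(5.83 / 6.91)
Ks = sqrt(0.8437)
Ks = 0.9185

0.9185


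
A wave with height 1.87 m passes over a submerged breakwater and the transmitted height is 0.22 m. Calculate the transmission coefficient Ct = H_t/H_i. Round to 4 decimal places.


Ct = H_t / H_i
Ct = 0.22 / 1.87
Ct = 0.1176

0.1176


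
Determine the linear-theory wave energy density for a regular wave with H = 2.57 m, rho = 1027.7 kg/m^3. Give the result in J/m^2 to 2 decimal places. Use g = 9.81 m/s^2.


E = (1/8) * rho * g * H^2
E = (1/8) * 1027.7 * 9.81 * 2.57^2
E = 0.125 * 1027.7 * 9.81 * 6.6049
E = 8323.61 J/m^2

8323.61


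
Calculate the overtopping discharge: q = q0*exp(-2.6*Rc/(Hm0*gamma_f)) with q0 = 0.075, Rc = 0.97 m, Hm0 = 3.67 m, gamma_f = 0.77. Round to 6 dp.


q = q0 * exp(-2.6 * Rc / (Hm0 * gamma_f))
Exponent = -2.6 * 0.97 / (3.67 * 0.77)
= -2.6 * 0.97 / 2.8259
= -0.892459
exp(-0.892459) = 0.409647
q = 0.075 * 0.409647
q = 0.030724 m^3/s/m

0.030724


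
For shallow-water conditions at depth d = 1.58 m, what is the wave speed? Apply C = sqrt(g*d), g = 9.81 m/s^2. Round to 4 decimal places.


Using the shallow-water approximation:
C = sqrt(g * d) = sqrt(9.81 * 1.58)
C = sqrt(15.4998)
C = 3.9370 m/s

3.9370


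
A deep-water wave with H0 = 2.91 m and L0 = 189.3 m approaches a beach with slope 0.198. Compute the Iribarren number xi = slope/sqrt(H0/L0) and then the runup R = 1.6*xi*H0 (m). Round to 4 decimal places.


xi = slope / sqrt(H0/L0)
H0/L0 = 2.91/189.3 = 0.015372
sqrt(0.015372) = 0.123986
xi = 0.198 / 0.123986 = 1.596960
R = 1.6 * xi * H0 = 1.6 * 1.596960 * 2.91
R = 7.4354 m

7.4354


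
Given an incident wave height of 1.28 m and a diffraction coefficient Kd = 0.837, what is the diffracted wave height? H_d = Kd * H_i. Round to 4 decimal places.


H_d = Kd * H_i
H_d = 0.837 * 1.28
H_d = 1.0714 m

1.0714


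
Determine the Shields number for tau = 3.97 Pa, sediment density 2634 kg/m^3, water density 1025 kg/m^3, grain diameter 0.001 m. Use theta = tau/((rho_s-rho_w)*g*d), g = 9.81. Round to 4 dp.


theta = tau / ((rho_s - rho_w) * g * d)
rho_s - rho_w = 2634 - 1025 = 1609
Denominator = 1609 * 9.81 * 0.001 = 15.784290
theta = 3.97 / 15.784290
theta = 0.2515

0.2515


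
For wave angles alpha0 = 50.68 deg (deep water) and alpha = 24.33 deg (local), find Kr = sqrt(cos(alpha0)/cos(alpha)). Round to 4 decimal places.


Kr = sqrt(cos(alpha0) / cos(alpha))
cos(50.68) = 0.633651
cos(24.33) = 0.911188
Kr = sqrt(0.633651 / 0.911188)
Kr = sqrt(0.695412)
Kr = 0.8339

0.8339


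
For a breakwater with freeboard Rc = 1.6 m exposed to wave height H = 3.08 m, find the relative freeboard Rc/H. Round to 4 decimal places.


Relative freeboard = Rc / H
= 1.6 / 3.08
= 0.5195

0.5195


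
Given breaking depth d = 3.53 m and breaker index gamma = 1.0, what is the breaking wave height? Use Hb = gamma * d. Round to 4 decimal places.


Hb = gamma * d
Hb = 1.0 * 3.53
Hb = 3.5300 m

3.5300


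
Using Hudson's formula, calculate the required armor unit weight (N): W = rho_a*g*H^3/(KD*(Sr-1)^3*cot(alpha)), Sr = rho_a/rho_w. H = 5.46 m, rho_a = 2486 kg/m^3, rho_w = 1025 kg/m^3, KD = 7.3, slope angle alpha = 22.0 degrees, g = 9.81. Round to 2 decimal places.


Sr = rho_a / rho_w = 2486 / 1025 = 2.425366
(Sr - 1) = 1.425366
(Sr - 1)^3 = 2.895870
cot(22.0) = 1 / tan(22.0) = 1 / 0.404026 = 2.475087
Numerator = 2486 * 9.81 * 5.46^3 = 3969612.0001
Denominator = 7.3 * 2.895870 * 2.475087 = 52.322966
W = 3969612.0001 / 52.322966
W = 75867.49 N

75867.49


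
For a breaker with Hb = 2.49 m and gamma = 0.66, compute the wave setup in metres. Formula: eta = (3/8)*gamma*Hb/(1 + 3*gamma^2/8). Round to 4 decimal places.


eta = (3/8) * gamma * Hb / (1 + 3*gamma^2/8)
Numerator = (3/8) * 0.66 * 2.49 = 0.616275
Denominator = 1 + 3*0.66^2/8 = 1 + 0.163350 = 1.163350
eta = 0.616275 / 1.163350
eta = 0.5297 m

0.5297


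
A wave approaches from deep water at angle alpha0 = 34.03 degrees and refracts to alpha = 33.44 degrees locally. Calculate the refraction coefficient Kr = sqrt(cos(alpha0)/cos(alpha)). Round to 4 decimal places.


Kr = sqrt(cos(alpha0) / cos(alpha))
cos(34.03) = 0.828745
cos(33.44) = 0.834463
Kr = sqrt(0.828745 / 0.834463)
Kr = sqrt(0.993147)
Kr = 0.9966

0.9966
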